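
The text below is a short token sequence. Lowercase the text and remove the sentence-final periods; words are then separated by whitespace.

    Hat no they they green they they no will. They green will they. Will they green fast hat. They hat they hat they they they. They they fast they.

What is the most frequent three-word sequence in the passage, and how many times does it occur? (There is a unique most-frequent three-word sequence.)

"they they they", 3 times

Trigram frequencies (highest first):
  they they they: 3
  will they green: 2
  hat they hat: 2
  they hat they: 2
  hat no they: 1
  no they they: 1
  … (16 more, each ≤ 1)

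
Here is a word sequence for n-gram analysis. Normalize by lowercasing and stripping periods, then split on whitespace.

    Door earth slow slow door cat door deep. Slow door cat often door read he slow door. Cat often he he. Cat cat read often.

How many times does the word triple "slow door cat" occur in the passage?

3

Scanning the 23 overlapping trigram windows for "slow door cat":
  position 4–6: slow door cat
  position 9–11: slow door cat
  position 16–18: slow door cat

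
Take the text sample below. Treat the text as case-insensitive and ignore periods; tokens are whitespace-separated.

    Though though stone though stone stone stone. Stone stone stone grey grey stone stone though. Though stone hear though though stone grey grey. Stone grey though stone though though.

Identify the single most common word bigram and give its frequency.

Bigram frequencies (highest first):
  stone stone: 6
  though stone: 5
  though though: 4
  stone though: 3
  stone grey: 3
  grey grey: 2
  … (4 more, each ≤ 2)

"stone stone", 6 times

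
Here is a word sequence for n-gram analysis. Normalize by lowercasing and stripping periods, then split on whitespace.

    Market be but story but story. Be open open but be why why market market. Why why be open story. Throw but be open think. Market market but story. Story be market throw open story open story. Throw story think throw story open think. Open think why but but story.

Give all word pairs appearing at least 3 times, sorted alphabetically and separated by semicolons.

Bigram counts meeting the condition (at least 3 times):
  be open: 3
  but story: 4
  open story: 3
  open think: 3

be open; but story; open story; open think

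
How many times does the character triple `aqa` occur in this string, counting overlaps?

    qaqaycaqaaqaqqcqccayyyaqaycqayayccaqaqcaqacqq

Sliding a length-3 window over the 45 characters (43 positions):
  position 2–4: aqa
  position 7–9: aqa
  position 10–12: aqa
  position 23–25: aqa
  position 35–37: aqa
  position 40–42: aqa

6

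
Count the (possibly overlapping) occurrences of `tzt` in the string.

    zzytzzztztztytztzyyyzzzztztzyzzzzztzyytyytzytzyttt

Sliding a length-3 window over the 50 characters (48 positions):
  position 8–10: tzt
  position 10–12: tzt
  position 14–16: tzt
  position 25–27: tzt

4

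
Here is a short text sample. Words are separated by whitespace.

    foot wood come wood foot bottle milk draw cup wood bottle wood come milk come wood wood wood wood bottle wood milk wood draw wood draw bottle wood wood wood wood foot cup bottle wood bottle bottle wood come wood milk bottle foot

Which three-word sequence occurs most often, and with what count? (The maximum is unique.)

Trigram frequencies (highest first):
  wood wood wood: 4
  wood come wood: 2
  wood bottle wood: 2
  bottle wood come: 2
  foot wood come: 1
  come wood foot: 1
  … (29 more, each ≤ 1)

"wood wood wood", 4 times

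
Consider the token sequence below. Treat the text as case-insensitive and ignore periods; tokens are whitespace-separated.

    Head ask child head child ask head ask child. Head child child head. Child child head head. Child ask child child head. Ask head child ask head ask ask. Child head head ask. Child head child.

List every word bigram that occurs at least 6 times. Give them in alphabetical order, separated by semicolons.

child head; head child

Bigram counts meeting the condition (at least 6 times):
  child head: 7
  head child: 6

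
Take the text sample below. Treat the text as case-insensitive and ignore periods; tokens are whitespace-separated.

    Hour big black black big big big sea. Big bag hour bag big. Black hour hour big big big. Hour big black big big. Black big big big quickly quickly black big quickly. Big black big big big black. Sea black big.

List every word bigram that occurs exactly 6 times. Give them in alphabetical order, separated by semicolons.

Bigram counts meeting the condition (exactly 6 times):
  big black: 6
  black big: 6

big black; black big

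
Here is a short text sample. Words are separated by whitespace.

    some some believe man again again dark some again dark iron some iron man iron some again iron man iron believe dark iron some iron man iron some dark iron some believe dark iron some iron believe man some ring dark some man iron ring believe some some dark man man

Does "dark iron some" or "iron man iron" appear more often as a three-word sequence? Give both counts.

"dark iron some" (4 vs 3)

"dark iron some": 4 occurrences
"iron man iron": 3 occurrences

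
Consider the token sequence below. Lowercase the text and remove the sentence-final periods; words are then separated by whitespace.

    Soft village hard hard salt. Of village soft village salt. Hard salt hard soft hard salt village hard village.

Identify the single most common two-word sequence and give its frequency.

"hard salt", 3 times

Bigram frequencies (highest first):
  hard salt: 3
  soft village: 2
  village hard: 2
  salt hard: 2
  hard hard: 1
  salt of: 1
  … (7 more, each ≤ 1)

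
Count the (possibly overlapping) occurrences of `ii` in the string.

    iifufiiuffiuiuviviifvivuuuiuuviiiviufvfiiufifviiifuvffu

8

Sliding a length-2 window over the 55 characters (54 positions):
  position 1–2: ii
  position 6–7: ii
  position 18–19: ii
  position 31–32: ii
  position 32–33: ii
  position 40–41: ii
  position 47–48: ii
  position 48–49: ii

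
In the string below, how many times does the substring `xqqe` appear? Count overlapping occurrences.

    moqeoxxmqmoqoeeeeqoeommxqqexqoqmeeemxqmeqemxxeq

Sliding a length-4 window over the 47 characters (44 positions):
  position 24–27: xqqe

1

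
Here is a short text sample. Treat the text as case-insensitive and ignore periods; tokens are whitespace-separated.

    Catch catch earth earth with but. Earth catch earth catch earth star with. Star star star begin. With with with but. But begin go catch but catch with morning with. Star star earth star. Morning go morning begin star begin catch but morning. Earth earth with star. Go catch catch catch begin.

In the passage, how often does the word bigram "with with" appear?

Scanning the 51 overlapping bigram windows for "with with":
  position 18–19: with with
  position 19–20: with with

2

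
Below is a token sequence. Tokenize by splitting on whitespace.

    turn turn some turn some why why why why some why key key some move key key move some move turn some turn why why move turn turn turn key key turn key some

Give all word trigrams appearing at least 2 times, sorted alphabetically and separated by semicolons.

turn some turn; why why why

Trigram counts meeting the condition (at least 2 times):
  turn some turn: 2
  why why why: 2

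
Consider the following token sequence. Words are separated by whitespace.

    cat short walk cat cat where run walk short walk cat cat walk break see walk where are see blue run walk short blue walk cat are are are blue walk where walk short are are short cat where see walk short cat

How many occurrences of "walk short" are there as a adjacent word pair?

4

Scanning the 42 overlapping bigram windows for "walk short":
  position 8–9: walk short
  position 22–23: walk short
  position 33–34: walk short
  position 41–42: walk short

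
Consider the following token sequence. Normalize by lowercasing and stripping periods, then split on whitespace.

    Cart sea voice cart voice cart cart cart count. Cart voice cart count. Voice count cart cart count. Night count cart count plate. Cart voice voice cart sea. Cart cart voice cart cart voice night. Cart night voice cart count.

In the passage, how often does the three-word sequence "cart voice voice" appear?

Scanning the 38 overlapping trigram windows for "cart voice voice":
  position 24–26: cart voice voice

1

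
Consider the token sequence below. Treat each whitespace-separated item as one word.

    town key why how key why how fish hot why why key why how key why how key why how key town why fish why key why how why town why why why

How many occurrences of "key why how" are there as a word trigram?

Scanning the 31 overlapping trigram windows for "key why how":
  position 2–4: key why how
  position 5–7: key why how
  position 12–14: key why how
  position 15–17: key why how
  position 18–20: key why how
  position 26–28: key why how

6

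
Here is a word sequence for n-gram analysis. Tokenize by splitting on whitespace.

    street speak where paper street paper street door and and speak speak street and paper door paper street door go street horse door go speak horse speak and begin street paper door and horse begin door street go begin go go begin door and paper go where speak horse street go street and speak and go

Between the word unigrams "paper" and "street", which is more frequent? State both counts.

"paper": 6 occurrences
"street": 10 occurrences

"street" (10 vs 6)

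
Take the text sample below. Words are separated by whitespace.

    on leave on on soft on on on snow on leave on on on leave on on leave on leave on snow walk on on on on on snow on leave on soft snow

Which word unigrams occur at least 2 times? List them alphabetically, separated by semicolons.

leave; on; snow; soft

Unigram counts meeting the condition (at least 2 times):
  leave: 6
  on: 21
  snow: 4
  soft: 2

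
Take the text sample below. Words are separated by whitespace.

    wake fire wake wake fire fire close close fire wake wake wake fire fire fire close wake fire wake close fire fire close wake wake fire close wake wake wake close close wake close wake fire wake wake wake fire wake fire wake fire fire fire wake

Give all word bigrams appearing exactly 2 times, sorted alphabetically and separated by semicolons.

Bigram counts meeting the condition (exactly 2 times):
  close close: 2
  close fire: 2

close close; close fire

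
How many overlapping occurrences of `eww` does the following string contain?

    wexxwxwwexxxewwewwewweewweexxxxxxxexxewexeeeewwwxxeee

5

Sliding a length-3 window over the 53 characters (51 positions):
  position 13–15: eww
  position 16–18: eww
  position 19–21: eww
  position 23–25: eww
  position 45–47: eww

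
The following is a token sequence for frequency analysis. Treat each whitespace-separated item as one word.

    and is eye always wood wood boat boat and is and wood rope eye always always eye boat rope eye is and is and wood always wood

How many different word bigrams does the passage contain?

27 tokens → 26 bigram windows in total.
Repeated bigrams (each contributes count−1 duplicates):
  and is: 3
  is and: 3
  always wood: 2
  and wood: 2
  eye always: 2
  rope eye: 2
8 duplicate windows → 26 − 8 = 18 distinct.

18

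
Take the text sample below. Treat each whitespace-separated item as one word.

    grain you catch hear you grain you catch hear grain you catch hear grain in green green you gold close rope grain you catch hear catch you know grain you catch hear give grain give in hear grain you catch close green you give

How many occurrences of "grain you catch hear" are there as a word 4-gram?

5

Scanning the 41 overlapping 4-gram windows for "grain you catch hear":
  position 1–4: grain you catch hear
  position 6–9: grain you catch hear
  position 10–13: grain you catch hear
  position 22–25: grain you catch hear
  position 29–32: grain you catch hear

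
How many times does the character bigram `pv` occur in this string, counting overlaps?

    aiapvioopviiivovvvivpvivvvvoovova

Sliding a length-2 window over the 33 characters (32 positions):
  position 4–5: pv
  position 9–10: pv
  position 21–22: pv

3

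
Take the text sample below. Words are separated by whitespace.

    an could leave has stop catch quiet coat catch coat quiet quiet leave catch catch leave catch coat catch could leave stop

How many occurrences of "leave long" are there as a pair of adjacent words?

0

Scanning the 21 overlapping bigram windows for "leave long":
  (none found)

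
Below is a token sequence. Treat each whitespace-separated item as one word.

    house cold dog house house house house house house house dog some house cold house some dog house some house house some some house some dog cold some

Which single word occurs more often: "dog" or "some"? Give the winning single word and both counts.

"some" (7 vs 4)

"dog": 4 occurrences
"some": 7 occurrences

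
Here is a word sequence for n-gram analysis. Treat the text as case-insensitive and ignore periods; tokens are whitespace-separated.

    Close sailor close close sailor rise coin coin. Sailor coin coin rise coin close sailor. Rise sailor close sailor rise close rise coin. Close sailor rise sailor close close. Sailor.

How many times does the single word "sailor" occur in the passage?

Scanning the 30 tokens for "sailor":
  position 2: sailor
  position 5: sailor
  position 9: sailor
  position 15: sailor
  position 17: sailor
  position 19: sailor
  position 25: sailor
  position 27: sailor
  position 30: sailor

9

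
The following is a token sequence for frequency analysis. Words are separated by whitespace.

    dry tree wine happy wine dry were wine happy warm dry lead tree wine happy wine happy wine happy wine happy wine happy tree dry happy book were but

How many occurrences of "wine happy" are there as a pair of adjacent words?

7

Scanning the 28 overlapping bigram windows for "wine happy":
  position 3–4: wine happy
  position 8–9: wine happy
  position 14–15: wine happy
  position 16–17: wine happy
  position 18–19: wine happy
  position 20–21: wine happy
  position 22–23: wine happy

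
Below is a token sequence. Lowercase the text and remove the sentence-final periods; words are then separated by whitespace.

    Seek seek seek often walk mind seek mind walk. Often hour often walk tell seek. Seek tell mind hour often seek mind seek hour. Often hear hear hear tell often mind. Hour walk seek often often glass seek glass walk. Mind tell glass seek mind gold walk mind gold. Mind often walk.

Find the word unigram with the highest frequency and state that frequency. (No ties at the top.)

"seek", 11 times

Unigram frequencies (highest first):
  seek: 11
  often: 9
  mind: 9
  walk: 7
  hour: 4
  tell: 4
  … (3 more, each ≤ 3)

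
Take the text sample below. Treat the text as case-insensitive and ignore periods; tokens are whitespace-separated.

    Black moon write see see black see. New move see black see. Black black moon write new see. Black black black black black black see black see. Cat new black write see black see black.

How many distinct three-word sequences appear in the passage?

35 tokens → 33 trigram windows in total.
Repeated trigrams (each contributes count−1 duplicates):
  black black black: 4
  see black see: 4
  black see black: 3
  black moon write: 2
  see black black: 2
10 duplicate windows → 33 − 10 = 23 distinct.

23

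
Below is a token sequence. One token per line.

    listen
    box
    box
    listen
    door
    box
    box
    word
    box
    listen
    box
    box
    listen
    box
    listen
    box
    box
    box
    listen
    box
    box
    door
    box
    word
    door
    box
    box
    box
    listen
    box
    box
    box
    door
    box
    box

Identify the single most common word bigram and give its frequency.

"box box", 11 times

Bigram frequencies (highest first):
  box box: 11
  listen box: 6
  box listen: 6
  door box: 4
  box word: 2
  box door: 2
  … (3 more, each ≤ 1)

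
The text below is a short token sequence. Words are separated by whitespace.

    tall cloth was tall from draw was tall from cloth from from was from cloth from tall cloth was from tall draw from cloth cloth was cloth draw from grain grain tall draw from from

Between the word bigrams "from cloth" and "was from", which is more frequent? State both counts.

"from cloth" (3 vs 2)

"from cloth": 3 occurrences
"was from": 2 occurrences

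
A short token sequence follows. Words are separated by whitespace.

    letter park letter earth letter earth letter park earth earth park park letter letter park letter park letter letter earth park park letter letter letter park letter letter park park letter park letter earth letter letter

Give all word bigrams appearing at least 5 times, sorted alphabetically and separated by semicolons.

letter letter; letter park; park letter

Bigram counts meeting the condition (at least 5 times):
  letter letter: 6
  letter park: 7
  park letter: 8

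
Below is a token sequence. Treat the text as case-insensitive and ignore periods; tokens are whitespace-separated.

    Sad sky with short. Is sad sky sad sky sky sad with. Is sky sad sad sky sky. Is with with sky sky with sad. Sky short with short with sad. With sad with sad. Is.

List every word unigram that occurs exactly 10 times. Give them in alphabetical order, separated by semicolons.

sad; sky

Unigram counts meeting the condition (exactly 10 times):
  sad: 10
  sky: 10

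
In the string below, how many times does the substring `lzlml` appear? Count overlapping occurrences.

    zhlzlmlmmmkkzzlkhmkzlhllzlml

Sliding a length-5 window over the 28 characters (24 positions):
  position 3–7: lzlml
  position 24–28: lzlml

2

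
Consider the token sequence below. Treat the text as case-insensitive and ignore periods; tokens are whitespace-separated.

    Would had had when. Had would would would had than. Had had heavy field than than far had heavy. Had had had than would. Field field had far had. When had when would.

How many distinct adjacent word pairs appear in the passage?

33 tokens → 32 bigram windows in total.
Repeated bigrams (each contributes count−1 duplicates):
  had had: 4
  had when: 3
  far had: 2
  had heavy: 2
  had than: 2
  when had: 2
  would had: 2
  would would: 2
11 duplicate windows → 32 − 11 = 21 distinct.

21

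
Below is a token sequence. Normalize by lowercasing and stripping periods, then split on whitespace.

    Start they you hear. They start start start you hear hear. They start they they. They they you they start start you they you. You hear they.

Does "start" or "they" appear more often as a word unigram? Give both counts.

"start": 7 occurrences
"they": 10 occurrences

"they" (10 vs 7)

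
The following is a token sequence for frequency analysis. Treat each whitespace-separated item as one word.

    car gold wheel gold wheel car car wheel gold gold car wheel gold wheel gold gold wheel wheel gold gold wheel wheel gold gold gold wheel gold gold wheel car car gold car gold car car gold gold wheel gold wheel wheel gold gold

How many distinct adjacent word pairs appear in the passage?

9

44 tokens → 43 bigram windows in total.
Repeated bigrams (each contributes count−1 duplicates):
  gold wheel: 9
  wheel gold: 9
  gold gold: 8
  car gold: 4
  car car: 3
  gold car: 3
  wheel wheel: 3
  car wheel: 2
  … (1 more repeated)
34 duplicate windows → 43 − 34 = 9 distinct.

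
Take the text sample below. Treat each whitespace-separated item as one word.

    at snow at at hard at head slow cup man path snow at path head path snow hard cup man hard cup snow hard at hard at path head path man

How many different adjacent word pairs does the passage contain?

19

31 tokens → 30 bigram windows in total.
Repeated bigrams (each contributes count−1 duplicates):
  hard at: 3
  at hard: 2
  at path: 2
  cup man: 2
  hard cup: 2
  head path: 2
  path head: 2
  path snow: 2
  … (2 more repeated)
11 duplicate windows → 30 − 11 = 19 distinct.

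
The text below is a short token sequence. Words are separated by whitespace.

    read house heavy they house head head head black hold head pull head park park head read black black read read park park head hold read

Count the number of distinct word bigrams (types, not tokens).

26 tokens → 25 bigram windows in total.
Repeated bigrams (each contributes count−1 duplicates):
  head head: 2
  park head: 2
  park park: 2
3 duplicate windows → 25 − 3 = 22 distinct.

22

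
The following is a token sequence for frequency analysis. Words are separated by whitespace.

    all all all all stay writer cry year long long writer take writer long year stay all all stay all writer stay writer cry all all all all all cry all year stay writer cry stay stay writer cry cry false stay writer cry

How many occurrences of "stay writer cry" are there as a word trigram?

5

Scanning the 42 overlapping trigram windows for "stay writer cry":
  position 5–7: stay writer cry
  position 22–24: stay writer cry
  position 33–35: stay writer cry
  position 37–39: stay writer cry
  position 42–44: stay writer cry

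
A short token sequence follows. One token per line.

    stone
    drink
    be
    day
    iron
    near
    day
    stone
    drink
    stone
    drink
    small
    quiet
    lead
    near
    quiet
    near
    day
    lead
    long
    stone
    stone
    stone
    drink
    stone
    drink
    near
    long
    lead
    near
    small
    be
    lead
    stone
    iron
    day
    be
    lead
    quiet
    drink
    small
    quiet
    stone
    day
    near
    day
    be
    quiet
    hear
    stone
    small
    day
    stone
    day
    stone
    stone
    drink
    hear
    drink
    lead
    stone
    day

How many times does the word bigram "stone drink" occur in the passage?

6

Scanning the 61 overlapping bigram windows for "stone drink":
  position 1–2: stone drink
  position 8–9: stone drink
  position 10–11: stone drink
  position 23–24: stone drink
  position 25–26: stone drink
  position 56–57: stone drink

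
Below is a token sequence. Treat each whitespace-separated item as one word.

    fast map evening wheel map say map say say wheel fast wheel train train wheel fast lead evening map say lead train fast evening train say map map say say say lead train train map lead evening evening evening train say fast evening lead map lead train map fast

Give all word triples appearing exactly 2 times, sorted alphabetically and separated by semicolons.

evening train say; map say say; say lead train

Trigram counts meeting the condition (exactly 2 times):
  evening train say: 2
  map say say: 2
  say lead train: 2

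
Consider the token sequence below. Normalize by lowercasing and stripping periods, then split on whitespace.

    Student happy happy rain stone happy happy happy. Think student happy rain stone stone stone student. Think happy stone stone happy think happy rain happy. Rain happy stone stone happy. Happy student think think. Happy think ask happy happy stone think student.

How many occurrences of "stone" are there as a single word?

9

Scanning the 42 tokens for "stone":
  position 5: stone
  position 13: stone
  position 14: stone
  position 15: stone
  position 19: stone
  position 20: stone
  position 28: stone
  position 29: stone
  position 40: stone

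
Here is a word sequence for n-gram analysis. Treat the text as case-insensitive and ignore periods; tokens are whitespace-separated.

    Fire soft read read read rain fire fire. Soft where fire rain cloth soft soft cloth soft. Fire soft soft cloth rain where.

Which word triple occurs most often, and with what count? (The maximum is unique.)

Trigram frequencies (highest first):
  soft soft cloth: 2
  fire soft read: 1
  soft read read: 1
  read read read: 1
  read read rain: 1
  read rain fire: 1
  … (14 more, each ≤ 1)

"soft soft cloth", 2 times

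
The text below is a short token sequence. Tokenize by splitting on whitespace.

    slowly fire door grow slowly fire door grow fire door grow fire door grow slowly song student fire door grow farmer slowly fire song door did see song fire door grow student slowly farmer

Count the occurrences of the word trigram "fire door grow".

Scanning the 32 overlapping trigram windows for "fire door grow":
  position 2–4: fire door grow
  position 6–8: fire door grow
  position 9–11: fire door grow
  position 12–14: fire door grow
  position 18–20: fire door grow
  position 29–31: fire door grow

6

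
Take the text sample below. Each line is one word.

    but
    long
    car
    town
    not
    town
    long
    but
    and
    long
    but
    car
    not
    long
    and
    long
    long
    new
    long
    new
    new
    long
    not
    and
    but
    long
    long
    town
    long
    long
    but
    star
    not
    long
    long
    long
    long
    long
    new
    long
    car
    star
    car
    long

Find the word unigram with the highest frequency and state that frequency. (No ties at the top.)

Unigram frequencies (highest first):
  long: 19
  but: 5
  car: 4
  not: 4
  new: 4
  town: 3
  … (2 more, each ≤ 3)

"long", 19 times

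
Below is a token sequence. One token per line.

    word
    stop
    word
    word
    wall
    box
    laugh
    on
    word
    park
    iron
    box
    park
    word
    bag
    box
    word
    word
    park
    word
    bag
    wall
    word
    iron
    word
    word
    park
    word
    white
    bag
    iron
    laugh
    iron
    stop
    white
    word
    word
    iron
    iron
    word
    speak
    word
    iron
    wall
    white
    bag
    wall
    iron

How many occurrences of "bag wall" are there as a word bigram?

Scanning the 47 overlapping bigram windows for "bag wall":
  position 21–22: bag wall
  position 46–47: bag wall

2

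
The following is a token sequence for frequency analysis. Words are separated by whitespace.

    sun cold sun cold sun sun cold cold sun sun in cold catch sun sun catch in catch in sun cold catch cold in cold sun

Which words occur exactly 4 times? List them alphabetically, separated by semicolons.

catch; in

Unigram counts meeting the condition (exactly 4 times):
  catch: 4
  in: 4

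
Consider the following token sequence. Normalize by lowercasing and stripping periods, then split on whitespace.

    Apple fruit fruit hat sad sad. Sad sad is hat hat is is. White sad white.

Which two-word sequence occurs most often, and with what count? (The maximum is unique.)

"sad sad", 3 times

Bigram frequencies (highest first):
  sad sad: 3
  apple fruit: 1
  fruit fruit: 1
  fruit hat: 1
  hat sad: 1
  sad is: 1
  … (7 more, each ≤ 1)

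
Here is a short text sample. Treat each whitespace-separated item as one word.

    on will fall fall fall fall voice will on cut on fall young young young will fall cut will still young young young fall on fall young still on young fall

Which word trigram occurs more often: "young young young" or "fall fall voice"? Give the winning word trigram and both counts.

"young young young" (2 vs 1)

"young young young": 2 occurrences
"fall fall voice": 1 occurrence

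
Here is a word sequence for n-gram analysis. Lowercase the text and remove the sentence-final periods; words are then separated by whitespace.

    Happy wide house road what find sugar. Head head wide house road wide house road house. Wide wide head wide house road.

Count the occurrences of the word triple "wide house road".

Scanning the 20 overlapping trigram windows for "wide house road":
  position 2–4: wide house road
  position 10–12: wide house road
  position 13–15: wide house road
  position 20–22: wide house road

4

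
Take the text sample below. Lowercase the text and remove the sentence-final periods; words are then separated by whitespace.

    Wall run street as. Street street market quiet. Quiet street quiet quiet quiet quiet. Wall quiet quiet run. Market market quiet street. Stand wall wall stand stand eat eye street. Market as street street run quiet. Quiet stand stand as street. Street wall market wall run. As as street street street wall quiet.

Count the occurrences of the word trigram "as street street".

4

Scanning the 51 overlapping trigram windows for "as street street":
  position 4–6: as street street
  position 32–34: as street street
  position 40–42: as street street
  position 48–50: as street street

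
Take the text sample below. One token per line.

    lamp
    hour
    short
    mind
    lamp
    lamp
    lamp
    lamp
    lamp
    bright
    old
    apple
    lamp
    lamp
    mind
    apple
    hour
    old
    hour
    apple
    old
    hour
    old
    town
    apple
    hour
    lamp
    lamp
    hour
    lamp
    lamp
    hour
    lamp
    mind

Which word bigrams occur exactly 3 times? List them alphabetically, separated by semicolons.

hour lamp; lamp hour

Bigram counts meeting the condition (exactly 3 times):
  hour lamp: 3
  lamp hour: 3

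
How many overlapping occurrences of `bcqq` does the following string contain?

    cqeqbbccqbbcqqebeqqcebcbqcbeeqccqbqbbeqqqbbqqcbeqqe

1

Sliding a length-4 window over the 51 characters (48 positions):
  position 11–14: bcqq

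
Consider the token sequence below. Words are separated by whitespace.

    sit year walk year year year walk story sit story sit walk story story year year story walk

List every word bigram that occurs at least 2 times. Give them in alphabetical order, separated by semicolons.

story sit; walk story; year walk; year year

Bigram counts meeting the condition (at least 2 times):
  story sit: 2
  walk story: 2
  year walk: 2
  year year: 3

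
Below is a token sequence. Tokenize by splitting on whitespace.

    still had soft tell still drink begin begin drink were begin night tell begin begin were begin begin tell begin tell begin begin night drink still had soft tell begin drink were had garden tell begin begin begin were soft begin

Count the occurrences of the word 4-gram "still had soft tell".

2

Scanning the 38 overlapping 4-gram windows for "still had soft tell":
  position 1–4: still had soft tell
  position 26–29: still had soft tell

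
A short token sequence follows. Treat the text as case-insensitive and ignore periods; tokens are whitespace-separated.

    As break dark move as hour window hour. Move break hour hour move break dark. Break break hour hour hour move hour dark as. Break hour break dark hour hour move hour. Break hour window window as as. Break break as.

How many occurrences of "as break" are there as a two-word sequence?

3

Scanning the 40 overlapping bigram windows for "as break":
  position 1–2: as break
  position 24–25: as break
  position 38–39: as break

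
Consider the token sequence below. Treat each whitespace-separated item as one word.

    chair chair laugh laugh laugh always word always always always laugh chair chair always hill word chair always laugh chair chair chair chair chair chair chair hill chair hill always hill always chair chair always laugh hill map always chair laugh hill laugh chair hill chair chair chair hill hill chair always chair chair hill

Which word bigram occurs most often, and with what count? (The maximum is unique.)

Bigram frequencies (highest first):
  chair chair: 12
  chair hill: 5
  chair always: 4
  always laugh: 3
  laugh chair: 3
  hill chair: 3
  … (16 more, each ≤ 3)

"chair chair", 12 times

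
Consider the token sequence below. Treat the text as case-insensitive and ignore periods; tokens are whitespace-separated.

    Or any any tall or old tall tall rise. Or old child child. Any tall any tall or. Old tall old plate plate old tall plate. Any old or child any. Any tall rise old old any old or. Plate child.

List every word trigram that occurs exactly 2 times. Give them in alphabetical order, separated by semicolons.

any any tall; any old or; any tall or; or old tall; tall or old

Trigram counts meeting the condition (exactly 2 times):
  any any tall: 2
  any old or: 2
  any tall or: 2
  or old tall: 2
  tall or old: 2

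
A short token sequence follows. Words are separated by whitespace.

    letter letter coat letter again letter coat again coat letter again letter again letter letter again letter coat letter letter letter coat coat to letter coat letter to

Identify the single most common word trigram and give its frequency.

Trigram frequencies (highest first):
  letter again letter: 4
  letter coat letter: 3
  letter letter coat: 2
  coat letter again: 2
  again letter coat: 2
  letter coat again: 1
  … (12 more, each ≤ 1)

"letter again letter", 4 times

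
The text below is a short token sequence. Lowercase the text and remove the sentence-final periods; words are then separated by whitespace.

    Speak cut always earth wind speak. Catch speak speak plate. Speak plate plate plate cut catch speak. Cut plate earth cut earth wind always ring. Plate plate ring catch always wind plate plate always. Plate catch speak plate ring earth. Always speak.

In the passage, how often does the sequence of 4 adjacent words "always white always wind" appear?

0

Scanning the 39 overlapping 4-gram windows for "always white always wind":
  (none found)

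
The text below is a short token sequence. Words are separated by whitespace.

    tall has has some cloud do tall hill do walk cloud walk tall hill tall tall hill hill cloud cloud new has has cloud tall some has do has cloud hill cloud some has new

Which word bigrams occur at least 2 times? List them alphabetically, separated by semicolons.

Bigram counts meeting the condition (at least 2 times):
  has cloud: 2
  has has: 2
  hill cloud: 2
  some has: 2
  tall hill: 3

has cloud; has has; hill cloud; some has; tall hill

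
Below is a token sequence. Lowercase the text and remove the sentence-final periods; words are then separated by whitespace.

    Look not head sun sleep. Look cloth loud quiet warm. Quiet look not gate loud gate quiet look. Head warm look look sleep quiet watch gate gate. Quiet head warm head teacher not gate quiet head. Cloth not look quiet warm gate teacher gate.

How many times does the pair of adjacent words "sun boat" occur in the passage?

Scanning the 43 overlapping bigram windows for "sun boat":
  (none found)

0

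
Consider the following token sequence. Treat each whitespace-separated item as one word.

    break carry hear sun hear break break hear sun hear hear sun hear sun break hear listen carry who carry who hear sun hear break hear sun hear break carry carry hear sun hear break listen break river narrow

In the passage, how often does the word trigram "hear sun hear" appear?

Scanning the 37 overlapping trigram windows for "hear sun hear":
  position 3–5: hear sun hear
  position 8–10: hear sun hear
  position 11–13: hear sun hear
  position 22–24: hear sun hear
  position 26–28: hear sun hear
  position 32–34: hear sun hear

6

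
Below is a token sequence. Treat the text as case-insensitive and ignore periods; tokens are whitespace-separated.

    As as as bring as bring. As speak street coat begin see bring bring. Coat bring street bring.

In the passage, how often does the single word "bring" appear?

6

Scanning the 18 tokens for "bring":
  position 4: bring
  position 6: bring
  position 13: bring
  position 14: bring
  position 16: bring
  position 18: bring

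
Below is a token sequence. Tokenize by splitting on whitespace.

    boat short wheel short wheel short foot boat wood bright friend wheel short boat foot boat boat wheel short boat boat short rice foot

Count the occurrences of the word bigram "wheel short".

4

Scanning the 23 overlapping bigram windows for "wheel short":
  position 3–4: wheel short
  position 5–6: wheel short
  position 12–13: wheel short
  position 18–19: wheel short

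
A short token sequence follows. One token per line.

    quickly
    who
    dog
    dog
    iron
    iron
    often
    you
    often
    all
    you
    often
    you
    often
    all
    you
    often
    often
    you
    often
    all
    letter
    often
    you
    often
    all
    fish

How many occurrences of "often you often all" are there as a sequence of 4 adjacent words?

Scanning the 24 overlapping 4-gram windows for "often you often all":
  position 7–10: often you often all
  position 12–15: often you often all
  position 18–21: often you often all
  position 23–26: often you often all

4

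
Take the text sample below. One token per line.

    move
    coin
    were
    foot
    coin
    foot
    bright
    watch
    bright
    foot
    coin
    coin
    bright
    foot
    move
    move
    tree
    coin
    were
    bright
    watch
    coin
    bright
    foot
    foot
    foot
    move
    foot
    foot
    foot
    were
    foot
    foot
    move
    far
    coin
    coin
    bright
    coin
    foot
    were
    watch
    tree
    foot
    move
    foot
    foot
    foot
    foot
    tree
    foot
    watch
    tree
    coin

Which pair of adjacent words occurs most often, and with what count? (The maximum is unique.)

Bigram frequencies (highest first):
  foot foot: 8
  foot move: 4
  bright foot: 3
  coin bright: 3
  coin were: 2
  were foot: 2
  … (22 more, each ≤ 2)

"foot foot", 8 times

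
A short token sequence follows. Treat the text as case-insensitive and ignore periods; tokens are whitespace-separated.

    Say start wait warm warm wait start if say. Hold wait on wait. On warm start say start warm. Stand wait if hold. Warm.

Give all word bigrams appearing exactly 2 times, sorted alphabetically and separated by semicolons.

say start; wait on

Bigram counts meeting the condition (exactly 2 times):
  say start: 2
  wait on: 2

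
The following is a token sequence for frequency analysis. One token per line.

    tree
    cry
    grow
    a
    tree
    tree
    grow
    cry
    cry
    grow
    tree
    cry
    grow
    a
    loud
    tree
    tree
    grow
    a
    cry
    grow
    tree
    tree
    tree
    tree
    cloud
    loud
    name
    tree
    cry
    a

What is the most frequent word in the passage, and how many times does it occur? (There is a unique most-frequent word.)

Unigram frequencies (highest first):
  tree: 11
  cry: 6
  grow: 6
  a: 4
  loud: 2
  cloud: 1
  … (1 more, each ≤ 1)

"tree", 11 times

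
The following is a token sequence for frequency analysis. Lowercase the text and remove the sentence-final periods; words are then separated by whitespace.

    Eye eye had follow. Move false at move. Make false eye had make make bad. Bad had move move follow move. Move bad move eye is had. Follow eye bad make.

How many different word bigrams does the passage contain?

26

31 tokens → 30 bigram windows in total.
Repeated bigrams (each contributes count−1 duplicates):
  eye had: 2
  follow move: 2
  had follow: 2
  move move: 2
4 duplicate windows → 30 − 4 = 26 distinct.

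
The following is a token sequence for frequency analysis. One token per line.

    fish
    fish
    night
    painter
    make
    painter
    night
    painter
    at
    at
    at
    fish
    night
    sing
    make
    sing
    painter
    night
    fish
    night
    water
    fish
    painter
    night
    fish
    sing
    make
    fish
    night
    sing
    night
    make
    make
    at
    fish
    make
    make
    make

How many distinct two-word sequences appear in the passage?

24

38 tokens → 37 bigram windows in total.
Repeated bigrams (each contributes count−1 duplicates):
  fish night: 4
  make make: 3
  painter night: 3
  at at: 2
  at fish: 2
  night fish: 2
  night painter: 2
  night sing: 2
  … (1 more repeated)
13 duplicate windows → 37 − 13 = 24 distinct.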